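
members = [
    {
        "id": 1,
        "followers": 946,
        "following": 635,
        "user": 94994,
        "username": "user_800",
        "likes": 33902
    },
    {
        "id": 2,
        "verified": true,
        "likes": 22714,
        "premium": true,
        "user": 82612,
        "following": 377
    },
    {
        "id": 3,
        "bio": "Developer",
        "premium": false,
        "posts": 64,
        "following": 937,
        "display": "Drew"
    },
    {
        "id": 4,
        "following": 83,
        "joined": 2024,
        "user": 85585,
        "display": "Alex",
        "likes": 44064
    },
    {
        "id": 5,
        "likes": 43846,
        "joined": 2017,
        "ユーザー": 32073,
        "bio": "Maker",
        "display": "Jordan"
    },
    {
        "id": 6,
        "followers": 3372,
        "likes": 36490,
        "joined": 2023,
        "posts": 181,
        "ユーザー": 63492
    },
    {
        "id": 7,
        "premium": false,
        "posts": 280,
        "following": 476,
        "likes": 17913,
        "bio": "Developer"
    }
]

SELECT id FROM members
[1, 2, 3, 4, 5, 6, 7]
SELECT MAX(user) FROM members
94994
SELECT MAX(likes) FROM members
44064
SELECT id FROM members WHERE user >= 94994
[1]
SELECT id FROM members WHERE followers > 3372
[]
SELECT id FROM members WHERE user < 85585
[2]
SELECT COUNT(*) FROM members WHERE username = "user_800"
1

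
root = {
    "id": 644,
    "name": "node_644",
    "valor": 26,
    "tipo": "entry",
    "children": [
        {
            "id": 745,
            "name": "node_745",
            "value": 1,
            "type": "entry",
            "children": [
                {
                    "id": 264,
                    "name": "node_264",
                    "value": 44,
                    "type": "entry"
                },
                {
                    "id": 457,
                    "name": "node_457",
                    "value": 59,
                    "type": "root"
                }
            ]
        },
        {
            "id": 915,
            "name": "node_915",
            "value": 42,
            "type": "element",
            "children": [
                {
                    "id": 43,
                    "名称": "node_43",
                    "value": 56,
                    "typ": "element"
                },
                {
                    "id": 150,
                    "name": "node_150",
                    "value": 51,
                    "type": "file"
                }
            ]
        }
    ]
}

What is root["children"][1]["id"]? 915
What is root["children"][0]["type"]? "entry"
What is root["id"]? 644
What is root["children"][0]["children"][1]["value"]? 59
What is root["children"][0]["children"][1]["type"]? "root"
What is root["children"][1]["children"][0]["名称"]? "node_43"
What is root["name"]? "node_644"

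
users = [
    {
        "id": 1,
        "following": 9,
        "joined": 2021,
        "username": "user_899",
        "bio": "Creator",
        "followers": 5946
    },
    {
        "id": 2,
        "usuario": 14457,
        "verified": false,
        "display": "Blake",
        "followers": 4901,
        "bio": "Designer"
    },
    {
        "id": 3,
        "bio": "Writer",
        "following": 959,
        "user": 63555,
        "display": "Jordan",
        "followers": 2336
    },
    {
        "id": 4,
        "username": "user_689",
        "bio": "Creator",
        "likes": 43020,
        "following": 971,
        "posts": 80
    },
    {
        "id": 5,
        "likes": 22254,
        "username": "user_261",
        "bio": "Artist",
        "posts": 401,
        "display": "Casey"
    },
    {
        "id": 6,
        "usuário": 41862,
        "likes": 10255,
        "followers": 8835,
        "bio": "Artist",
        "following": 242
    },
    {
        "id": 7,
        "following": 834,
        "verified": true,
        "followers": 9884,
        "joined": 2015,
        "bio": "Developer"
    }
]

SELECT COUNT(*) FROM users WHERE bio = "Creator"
2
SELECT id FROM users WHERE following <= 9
[1]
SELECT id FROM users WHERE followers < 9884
[1, 2, 3, 6]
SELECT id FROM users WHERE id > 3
[4, 5, 6, 7]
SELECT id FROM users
[1, 2, 3, 4, 5, 6, 7]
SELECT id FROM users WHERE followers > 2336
[1, 2, 6, 7]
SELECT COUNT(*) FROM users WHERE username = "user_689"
1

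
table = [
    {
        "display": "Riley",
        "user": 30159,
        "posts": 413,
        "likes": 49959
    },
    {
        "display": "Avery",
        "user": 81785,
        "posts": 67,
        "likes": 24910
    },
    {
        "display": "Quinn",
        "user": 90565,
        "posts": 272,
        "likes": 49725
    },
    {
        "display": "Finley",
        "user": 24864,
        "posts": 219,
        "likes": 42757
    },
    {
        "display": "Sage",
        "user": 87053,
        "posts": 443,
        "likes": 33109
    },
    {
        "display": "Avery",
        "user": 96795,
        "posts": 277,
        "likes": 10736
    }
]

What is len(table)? 6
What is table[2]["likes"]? 49725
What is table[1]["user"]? 81785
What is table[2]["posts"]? 272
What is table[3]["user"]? 24864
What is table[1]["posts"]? 67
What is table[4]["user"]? 87053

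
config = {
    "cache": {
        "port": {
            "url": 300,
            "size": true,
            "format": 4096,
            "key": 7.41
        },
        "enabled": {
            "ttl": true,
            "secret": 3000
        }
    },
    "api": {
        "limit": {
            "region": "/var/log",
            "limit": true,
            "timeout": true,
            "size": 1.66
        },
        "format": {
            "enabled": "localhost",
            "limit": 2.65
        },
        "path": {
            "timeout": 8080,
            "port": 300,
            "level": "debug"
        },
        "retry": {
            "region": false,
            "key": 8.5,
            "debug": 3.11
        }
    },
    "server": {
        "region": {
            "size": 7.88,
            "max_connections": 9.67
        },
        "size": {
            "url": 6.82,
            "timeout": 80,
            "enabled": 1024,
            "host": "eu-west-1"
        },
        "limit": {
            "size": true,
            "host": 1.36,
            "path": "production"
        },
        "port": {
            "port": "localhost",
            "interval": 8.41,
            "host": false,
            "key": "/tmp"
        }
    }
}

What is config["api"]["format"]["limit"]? 2.65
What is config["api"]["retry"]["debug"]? 3.11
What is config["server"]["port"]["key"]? "/tmp"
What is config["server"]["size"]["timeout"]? 80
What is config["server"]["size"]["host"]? "eu-west-1"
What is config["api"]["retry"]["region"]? False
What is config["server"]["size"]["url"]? 6.82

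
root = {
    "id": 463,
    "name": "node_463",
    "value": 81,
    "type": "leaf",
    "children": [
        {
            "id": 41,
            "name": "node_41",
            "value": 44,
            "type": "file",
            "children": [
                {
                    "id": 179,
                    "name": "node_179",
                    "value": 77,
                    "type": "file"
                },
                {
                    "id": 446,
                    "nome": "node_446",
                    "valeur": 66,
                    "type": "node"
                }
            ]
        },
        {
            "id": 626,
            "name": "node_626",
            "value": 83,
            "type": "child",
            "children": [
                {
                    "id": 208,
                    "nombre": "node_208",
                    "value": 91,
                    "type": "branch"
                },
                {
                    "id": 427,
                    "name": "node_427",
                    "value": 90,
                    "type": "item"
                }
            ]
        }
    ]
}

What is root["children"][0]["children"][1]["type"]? "node"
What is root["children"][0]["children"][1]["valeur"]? 66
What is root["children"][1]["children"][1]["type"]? "item"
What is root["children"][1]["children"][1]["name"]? "node_427"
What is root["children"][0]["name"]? "node_41"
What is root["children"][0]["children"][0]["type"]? "file"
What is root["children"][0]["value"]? 44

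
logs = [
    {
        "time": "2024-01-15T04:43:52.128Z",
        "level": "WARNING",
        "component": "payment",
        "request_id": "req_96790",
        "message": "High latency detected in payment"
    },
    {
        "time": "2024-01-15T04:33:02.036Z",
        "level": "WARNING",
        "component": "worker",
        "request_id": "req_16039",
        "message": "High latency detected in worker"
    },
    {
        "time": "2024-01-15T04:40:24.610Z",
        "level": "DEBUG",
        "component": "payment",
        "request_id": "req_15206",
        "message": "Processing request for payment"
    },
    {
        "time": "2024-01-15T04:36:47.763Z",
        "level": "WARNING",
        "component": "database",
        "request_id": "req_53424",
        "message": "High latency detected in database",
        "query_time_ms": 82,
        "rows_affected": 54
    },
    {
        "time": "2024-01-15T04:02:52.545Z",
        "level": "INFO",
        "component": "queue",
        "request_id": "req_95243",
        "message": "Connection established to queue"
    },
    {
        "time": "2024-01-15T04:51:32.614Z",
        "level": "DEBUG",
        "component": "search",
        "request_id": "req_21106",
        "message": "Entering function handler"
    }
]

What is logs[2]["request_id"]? "req_15206"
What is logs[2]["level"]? "DEBUG"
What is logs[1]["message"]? "High latency detected in worker"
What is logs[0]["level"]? "WARNING"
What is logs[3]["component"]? "database"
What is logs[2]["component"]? "payment"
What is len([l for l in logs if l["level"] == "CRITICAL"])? 0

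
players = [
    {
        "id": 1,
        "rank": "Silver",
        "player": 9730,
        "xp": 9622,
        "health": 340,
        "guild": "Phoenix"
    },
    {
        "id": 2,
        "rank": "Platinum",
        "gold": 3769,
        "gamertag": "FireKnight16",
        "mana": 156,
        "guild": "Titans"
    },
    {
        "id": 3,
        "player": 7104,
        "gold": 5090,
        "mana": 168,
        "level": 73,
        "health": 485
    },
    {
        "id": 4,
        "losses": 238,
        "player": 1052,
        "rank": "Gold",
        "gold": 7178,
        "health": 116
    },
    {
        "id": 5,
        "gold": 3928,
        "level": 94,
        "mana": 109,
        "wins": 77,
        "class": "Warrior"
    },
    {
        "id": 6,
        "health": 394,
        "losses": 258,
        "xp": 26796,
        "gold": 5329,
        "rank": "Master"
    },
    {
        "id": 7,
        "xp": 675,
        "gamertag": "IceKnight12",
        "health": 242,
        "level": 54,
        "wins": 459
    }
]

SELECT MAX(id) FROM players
7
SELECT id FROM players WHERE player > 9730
[]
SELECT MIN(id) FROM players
1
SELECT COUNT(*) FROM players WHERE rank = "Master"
1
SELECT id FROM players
[1, 2, 3, 4, 5, 6, 7]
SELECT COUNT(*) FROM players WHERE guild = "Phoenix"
1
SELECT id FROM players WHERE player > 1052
[1, 3]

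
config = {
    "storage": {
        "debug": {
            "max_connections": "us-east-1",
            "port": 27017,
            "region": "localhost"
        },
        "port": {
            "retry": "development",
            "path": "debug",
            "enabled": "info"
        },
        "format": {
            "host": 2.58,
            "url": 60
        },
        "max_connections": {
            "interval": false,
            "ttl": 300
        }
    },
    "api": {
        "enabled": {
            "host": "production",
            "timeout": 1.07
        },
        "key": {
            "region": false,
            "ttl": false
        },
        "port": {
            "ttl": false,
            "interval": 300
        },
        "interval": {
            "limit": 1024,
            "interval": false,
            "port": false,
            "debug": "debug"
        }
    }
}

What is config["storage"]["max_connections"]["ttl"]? 300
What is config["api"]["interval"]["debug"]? "debug"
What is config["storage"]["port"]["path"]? "debug"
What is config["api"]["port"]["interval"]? 300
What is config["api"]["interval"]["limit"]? 1024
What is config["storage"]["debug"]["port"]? 27017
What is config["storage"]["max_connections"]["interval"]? False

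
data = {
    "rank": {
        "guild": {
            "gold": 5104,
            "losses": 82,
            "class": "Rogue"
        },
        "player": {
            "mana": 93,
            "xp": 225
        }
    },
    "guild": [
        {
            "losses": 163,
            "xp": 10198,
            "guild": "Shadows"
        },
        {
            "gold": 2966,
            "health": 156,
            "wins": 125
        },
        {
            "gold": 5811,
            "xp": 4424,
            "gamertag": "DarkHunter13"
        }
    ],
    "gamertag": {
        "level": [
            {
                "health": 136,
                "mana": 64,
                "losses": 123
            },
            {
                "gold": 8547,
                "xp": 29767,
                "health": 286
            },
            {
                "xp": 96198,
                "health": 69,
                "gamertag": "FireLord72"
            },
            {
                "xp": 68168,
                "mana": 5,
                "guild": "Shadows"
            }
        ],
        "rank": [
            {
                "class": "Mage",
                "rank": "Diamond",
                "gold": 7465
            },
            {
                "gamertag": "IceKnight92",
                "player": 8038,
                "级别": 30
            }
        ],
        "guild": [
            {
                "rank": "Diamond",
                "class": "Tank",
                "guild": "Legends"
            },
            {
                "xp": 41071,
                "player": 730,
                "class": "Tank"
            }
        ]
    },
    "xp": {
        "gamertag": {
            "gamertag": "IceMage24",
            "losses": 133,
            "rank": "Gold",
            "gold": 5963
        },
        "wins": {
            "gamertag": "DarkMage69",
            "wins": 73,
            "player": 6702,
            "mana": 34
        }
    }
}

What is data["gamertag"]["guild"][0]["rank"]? "Diamond"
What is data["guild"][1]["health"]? 156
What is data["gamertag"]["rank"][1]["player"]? 8038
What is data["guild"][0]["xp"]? 10198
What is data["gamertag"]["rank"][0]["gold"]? 7465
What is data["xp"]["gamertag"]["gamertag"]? "IceMage24"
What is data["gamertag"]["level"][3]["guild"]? "Shadows"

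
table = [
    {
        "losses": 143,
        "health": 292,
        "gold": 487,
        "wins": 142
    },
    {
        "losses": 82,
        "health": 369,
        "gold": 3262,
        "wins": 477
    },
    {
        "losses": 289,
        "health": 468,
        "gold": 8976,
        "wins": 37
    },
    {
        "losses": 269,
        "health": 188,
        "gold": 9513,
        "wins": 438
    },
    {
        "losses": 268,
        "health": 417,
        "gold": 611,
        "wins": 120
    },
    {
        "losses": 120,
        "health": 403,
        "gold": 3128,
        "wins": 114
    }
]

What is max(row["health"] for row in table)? 468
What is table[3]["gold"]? 9513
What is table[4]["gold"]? 611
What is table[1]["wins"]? 477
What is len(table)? 6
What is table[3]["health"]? 188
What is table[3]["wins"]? 438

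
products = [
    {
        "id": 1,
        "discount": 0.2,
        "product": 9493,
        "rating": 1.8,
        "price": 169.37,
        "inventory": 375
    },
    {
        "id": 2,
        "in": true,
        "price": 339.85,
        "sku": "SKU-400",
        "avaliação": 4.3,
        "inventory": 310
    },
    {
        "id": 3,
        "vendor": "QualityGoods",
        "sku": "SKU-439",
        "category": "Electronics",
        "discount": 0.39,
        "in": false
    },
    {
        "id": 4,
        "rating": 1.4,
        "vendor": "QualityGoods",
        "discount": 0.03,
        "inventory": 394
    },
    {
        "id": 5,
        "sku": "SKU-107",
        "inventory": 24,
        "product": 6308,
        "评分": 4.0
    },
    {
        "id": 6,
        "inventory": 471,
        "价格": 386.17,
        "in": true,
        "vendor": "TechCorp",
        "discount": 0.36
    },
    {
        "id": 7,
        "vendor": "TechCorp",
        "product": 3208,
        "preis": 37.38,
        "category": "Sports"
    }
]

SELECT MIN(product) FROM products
3208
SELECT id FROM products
[1, 2, 3, 4, 5, 6, 7]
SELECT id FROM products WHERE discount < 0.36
[1, 4]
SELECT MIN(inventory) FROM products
24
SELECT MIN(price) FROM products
169.37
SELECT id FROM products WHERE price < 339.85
[1]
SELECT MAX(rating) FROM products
1.8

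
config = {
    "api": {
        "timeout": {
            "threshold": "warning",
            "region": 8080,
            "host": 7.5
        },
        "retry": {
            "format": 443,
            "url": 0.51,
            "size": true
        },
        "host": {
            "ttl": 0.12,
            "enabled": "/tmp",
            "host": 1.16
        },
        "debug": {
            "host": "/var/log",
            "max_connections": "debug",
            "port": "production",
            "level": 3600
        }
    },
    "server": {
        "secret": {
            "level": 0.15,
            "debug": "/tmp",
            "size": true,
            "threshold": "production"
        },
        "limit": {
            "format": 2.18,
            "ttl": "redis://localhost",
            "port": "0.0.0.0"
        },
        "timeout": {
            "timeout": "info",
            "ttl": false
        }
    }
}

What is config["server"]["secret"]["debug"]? "/tmp"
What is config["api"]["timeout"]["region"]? 8080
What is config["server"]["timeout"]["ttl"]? False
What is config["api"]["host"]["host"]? 1.16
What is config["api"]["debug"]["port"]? "production"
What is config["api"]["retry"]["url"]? 0.51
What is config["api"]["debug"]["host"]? "/var/log"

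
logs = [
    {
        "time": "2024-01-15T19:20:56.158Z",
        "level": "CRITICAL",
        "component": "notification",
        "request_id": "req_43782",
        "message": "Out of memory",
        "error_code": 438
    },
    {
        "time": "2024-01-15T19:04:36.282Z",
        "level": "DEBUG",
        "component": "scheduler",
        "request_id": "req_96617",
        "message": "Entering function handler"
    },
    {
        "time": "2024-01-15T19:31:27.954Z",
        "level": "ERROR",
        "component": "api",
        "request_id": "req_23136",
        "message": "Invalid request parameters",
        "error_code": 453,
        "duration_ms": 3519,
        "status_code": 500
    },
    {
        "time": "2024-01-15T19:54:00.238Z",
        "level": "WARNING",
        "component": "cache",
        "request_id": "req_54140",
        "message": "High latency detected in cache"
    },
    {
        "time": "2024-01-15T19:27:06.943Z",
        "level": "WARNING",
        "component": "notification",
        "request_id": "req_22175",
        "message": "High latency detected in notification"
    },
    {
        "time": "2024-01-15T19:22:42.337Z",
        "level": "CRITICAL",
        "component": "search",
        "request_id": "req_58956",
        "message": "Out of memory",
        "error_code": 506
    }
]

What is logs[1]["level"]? "DEBUG"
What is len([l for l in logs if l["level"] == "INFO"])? 0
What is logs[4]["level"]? "WARNING"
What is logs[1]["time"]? "2024-01-15T19:04:36.282Z"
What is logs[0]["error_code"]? 438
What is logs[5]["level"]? "CRITICAL"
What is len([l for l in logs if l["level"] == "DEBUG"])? 1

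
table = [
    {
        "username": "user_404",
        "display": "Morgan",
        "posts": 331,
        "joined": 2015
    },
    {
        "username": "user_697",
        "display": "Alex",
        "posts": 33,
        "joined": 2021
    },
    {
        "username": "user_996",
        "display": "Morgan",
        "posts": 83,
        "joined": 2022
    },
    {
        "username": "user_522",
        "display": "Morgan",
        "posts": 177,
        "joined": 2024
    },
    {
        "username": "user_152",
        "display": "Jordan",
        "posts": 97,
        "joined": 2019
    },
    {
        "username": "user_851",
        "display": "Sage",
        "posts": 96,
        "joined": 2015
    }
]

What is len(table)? 6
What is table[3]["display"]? "Morgan"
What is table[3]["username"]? "user_522"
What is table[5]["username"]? "user_851"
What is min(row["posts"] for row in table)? 33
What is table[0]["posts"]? 331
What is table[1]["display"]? "Alex"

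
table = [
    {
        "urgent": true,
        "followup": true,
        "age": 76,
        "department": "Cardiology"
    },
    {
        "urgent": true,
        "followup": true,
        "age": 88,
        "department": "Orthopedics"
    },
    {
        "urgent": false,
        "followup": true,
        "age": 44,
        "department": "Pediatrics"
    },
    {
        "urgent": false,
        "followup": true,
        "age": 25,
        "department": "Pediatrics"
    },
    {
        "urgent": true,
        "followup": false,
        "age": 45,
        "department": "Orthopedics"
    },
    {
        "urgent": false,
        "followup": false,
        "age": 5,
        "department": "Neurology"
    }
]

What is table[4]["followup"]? False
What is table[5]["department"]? "Neurology"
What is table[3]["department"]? "Pediatrics"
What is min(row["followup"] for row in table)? False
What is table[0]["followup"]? True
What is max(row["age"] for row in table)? 88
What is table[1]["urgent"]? True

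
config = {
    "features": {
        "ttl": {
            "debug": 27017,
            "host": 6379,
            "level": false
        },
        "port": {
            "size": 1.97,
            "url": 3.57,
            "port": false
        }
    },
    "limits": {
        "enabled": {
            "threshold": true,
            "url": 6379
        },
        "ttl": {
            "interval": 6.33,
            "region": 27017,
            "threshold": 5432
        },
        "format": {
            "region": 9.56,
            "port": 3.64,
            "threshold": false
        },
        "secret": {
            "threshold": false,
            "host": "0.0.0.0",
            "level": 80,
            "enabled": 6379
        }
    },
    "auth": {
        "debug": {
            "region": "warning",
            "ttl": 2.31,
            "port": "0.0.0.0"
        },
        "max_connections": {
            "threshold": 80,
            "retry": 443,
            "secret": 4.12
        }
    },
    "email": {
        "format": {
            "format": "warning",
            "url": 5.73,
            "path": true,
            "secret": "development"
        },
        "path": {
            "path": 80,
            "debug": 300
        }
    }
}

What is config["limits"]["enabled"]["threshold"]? True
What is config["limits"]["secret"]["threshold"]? False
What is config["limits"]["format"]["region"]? 9.56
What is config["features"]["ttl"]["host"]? 6379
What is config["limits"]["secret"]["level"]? 80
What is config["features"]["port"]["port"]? False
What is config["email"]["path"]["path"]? 80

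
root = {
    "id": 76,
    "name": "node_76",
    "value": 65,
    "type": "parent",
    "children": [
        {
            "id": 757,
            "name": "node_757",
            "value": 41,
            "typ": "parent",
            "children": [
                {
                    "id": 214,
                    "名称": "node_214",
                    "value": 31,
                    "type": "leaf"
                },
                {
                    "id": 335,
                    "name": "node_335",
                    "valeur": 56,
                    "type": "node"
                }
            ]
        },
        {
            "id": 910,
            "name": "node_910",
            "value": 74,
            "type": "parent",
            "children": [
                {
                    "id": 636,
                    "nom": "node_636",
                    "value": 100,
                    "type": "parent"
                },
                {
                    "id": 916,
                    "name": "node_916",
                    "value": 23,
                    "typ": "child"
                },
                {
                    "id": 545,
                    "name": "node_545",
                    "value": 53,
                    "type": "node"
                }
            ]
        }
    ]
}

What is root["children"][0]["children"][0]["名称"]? "node_214"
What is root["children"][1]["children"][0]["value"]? 100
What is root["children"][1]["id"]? 910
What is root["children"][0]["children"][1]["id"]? 335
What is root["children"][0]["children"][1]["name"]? "node_335"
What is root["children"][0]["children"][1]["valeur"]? 56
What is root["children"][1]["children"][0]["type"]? "parent"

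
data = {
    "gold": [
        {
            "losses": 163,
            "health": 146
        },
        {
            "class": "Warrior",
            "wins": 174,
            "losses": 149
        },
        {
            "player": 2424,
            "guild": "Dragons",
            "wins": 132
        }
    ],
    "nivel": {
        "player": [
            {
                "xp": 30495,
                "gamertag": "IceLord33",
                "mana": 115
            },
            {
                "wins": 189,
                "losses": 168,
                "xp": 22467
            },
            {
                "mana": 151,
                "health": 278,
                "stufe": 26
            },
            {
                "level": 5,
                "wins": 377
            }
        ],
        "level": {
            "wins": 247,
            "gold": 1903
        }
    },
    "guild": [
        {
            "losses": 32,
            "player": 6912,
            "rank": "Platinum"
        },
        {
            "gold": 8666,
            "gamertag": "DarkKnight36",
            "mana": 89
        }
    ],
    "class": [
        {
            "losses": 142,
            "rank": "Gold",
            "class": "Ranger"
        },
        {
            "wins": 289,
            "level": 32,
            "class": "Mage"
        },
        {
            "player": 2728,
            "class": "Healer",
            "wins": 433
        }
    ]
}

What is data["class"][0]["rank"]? "Gold"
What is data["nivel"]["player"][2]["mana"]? 151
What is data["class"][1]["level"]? 32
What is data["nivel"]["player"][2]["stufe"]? 26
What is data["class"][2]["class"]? "Healer"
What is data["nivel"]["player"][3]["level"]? 5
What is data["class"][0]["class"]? "Ranger"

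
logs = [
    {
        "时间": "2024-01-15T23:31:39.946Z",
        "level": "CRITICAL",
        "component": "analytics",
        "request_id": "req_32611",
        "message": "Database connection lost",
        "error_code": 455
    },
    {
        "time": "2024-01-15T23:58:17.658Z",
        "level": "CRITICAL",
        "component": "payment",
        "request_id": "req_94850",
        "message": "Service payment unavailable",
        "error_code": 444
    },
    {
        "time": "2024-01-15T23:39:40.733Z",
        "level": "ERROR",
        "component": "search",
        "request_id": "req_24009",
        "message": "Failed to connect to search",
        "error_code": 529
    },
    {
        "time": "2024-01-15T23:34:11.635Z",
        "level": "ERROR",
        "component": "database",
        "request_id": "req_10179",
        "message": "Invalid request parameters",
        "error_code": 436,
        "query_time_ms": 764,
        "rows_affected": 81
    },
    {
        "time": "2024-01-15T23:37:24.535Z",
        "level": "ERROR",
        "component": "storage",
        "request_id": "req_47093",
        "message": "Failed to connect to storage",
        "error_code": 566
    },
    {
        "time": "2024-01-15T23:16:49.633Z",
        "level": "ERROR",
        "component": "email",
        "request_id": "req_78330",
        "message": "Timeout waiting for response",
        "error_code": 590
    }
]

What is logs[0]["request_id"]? "req_32611"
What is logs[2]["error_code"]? 529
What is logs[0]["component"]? "analytics"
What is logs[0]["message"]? "Database connection lost"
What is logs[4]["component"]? "storage"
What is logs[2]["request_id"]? "req_24009"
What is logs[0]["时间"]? "2024-01-15T23:31:39.946Z"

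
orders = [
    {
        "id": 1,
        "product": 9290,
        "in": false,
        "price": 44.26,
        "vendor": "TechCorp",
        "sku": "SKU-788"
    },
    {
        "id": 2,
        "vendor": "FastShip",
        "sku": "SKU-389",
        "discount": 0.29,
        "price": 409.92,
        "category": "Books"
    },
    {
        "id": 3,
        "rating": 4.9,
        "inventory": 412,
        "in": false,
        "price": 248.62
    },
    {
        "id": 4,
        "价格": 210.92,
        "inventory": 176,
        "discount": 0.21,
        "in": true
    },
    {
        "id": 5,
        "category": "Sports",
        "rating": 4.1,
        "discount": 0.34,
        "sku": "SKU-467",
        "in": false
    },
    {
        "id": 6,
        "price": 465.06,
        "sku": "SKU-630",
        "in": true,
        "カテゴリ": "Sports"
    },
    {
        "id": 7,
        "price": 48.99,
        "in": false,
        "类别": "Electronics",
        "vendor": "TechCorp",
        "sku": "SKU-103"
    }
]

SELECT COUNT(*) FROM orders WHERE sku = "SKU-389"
1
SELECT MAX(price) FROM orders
465.06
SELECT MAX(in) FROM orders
True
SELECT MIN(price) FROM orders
44.26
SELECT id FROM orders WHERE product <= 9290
[1]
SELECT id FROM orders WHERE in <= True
[1, 3, 4, 5, 6, 7]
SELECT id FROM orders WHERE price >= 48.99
[2, 3, 6, 7]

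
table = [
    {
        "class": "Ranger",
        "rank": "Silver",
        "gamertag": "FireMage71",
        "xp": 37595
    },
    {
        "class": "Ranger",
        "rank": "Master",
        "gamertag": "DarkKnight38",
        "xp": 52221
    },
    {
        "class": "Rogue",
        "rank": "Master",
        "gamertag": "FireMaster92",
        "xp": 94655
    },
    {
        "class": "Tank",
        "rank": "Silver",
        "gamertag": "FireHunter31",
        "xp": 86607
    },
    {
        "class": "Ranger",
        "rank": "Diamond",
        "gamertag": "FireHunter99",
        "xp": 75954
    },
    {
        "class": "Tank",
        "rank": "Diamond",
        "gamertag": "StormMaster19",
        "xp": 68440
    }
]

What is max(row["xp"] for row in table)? 94655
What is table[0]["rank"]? "Silver"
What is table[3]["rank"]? "Silver"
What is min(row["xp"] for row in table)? 37595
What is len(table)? 6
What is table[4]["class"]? "Ranger"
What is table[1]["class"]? "Ranger"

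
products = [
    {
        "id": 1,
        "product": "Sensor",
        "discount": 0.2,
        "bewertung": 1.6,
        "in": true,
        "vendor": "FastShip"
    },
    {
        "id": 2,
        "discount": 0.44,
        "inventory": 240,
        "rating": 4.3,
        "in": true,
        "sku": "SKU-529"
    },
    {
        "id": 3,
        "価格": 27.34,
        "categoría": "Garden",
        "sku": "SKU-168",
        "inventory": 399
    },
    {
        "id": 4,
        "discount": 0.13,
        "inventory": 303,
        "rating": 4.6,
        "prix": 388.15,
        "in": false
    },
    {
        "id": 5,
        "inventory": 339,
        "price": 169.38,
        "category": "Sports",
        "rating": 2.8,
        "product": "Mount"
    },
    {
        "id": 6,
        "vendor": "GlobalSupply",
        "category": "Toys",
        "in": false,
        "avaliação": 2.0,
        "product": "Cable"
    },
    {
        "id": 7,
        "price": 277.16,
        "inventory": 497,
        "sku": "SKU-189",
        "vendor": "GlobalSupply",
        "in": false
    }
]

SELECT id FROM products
[1, 2, 3, 4, 5, 6, 7]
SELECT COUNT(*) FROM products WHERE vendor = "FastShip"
1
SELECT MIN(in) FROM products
False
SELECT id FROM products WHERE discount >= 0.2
[1, 2]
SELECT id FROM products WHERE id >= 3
[3, 4, 5, 6, 7]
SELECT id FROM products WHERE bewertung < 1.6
[]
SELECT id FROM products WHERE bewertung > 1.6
[]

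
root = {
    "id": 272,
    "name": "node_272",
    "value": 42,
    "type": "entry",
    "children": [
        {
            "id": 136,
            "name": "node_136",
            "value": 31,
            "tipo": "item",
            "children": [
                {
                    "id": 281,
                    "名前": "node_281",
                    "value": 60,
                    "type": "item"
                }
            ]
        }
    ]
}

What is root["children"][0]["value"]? 31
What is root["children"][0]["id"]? 136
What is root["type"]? "entry"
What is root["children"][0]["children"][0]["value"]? 60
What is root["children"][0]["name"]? "node_136"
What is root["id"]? 272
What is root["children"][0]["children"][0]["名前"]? "node_281"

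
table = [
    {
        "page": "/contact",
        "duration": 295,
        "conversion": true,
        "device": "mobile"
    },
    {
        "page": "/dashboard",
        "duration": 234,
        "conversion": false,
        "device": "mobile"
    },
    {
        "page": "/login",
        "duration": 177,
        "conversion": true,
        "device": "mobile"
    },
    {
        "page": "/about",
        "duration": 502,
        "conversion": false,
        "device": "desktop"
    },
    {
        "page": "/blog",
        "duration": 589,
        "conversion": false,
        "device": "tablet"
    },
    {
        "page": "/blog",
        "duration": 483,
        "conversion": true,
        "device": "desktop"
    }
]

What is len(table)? 6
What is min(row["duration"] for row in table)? 177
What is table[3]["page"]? "/about"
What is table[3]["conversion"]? False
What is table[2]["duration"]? 177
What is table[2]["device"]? "mobile"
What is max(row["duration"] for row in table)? 589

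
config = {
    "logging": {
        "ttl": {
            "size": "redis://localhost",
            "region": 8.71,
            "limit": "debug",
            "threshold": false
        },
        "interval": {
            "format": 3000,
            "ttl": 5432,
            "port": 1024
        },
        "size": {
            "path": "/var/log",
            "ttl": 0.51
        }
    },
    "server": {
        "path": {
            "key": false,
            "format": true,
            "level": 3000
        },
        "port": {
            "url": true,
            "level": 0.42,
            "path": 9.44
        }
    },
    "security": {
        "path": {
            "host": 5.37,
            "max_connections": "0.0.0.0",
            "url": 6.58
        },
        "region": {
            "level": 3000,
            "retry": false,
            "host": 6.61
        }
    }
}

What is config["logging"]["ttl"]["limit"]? "debug"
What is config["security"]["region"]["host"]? 6.61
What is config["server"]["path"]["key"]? False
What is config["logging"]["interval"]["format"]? 3000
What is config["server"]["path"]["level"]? 3000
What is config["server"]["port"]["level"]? 0.42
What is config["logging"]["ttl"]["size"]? "redis://localhost"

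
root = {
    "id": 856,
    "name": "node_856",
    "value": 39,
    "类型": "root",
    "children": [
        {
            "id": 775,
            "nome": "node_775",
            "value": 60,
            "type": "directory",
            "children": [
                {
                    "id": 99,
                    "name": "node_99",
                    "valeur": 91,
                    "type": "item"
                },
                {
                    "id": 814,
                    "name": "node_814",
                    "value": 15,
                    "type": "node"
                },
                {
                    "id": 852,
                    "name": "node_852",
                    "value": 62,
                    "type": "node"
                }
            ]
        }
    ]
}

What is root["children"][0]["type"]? "directory"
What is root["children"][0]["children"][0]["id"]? 99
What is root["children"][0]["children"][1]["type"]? "node"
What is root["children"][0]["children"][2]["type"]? "node"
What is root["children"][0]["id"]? 775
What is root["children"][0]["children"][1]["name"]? "node_814"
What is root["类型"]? "root"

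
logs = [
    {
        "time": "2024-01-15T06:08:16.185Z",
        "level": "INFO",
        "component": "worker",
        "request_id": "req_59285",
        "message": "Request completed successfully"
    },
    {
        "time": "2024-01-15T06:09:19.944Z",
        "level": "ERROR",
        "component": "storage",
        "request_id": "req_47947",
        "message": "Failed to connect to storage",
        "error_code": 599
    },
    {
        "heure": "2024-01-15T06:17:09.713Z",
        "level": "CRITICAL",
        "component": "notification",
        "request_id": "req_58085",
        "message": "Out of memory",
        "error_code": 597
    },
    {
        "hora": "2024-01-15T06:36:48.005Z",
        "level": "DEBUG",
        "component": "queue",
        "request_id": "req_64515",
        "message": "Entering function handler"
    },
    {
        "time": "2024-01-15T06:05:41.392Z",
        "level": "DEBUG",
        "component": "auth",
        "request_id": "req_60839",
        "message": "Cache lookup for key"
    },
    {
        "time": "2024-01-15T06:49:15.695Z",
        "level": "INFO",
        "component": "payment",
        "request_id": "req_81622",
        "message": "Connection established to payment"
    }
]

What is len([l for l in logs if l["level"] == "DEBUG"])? 2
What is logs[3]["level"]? "DEBUG"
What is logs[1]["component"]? "storage"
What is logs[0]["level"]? "INFO"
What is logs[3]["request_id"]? "req_64515"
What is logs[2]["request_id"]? "req_58085"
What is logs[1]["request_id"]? "req_47947"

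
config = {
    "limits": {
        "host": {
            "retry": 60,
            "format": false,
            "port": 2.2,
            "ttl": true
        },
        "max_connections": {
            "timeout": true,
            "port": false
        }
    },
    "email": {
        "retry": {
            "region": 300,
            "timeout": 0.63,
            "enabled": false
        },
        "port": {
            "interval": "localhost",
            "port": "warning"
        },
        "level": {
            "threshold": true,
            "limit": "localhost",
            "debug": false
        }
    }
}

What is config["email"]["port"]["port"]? "warning"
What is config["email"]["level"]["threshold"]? True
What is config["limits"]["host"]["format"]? False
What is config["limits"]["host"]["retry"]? 60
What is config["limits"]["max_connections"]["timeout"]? True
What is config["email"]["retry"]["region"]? 300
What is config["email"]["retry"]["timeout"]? 0.63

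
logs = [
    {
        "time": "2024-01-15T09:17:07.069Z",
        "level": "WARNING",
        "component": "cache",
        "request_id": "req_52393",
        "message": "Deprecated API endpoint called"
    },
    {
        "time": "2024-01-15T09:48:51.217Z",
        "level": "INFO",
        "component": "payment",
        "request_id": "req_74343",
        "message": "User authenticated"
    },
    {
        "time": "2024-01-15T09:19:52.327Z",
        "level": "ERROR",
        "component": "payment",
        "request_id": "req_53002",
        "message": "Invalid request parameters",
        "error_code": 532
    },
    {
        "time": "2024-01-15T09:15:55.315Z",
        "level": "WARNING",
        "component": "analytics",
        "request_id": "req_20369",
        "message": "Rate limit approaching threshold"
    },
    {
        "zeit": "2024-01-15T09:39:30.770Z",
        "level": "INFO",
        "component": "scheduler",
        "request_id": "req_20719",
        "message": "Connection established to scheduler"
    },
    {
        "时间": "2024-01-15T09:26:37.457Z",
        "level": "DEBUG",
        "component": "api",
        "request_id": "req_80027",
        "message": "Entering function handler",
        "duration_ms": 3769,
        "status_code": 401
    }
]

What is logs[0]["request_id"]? "req_52393"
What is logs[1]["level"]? "INFO"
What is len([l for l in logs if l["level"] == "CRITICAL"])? 0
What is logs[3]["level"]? "WARNING"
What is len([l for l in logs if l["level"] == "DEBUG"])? 1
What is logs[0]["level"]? "WARNING"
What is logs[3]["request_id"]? "req_20369"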